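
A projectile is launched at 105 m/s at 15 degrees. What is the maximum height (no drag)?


H = (v0*sin(theta))^2 / (2g) = (105*sin(15°))^2 / (2*9.81) = 37.64 m

37.64 m


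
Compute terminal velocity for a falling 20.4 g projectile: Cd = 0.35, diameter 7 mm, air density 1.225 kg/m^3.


A = pi*(d/2)^2 = pi*(7/2000)^2 = 3.84845e-05 m^2
vt = sqrt(2mg/(Cd*rho*A)) = sqrt(2*0.0204*9.81/(0.35 * 1.225 * 3.84845e-05)) = 155.7 m/s

155.7 m/s


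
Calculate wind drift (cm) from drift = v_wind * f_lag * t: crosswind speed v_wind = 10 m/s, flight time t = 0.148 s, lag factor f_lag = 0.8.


drift = v_wind * lag * t = 10 * 0.8 * 0.148 = 1.184 m ≈ 118.4 cm

118.4 cm


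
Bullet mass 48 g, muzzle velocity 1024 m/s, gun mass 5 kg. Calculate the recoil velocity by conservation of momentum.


v_recoil = m_p * v_p / m_gun = 0.048 * 1024 / 5 = 9.83 m/s

9.83 m/s


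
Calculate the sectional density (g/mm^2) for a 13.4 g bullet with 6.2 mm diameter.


SD = m/d^2 = 13.4/6.2^2 = 0.3486 g/mm^2

0.3486 g/mm^2


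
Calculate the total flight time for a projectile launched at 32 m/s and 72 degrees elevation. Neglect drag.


T = 2*v0*sin(theta)/g = 2*32*sin(72°)/9.81 = 6.205 s

6.205 s


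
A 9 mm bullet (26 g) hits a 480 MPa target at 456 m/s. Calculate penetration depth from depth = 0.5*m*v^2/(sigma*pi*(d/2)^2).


A = pi*(d/2)^2 = pi*(9/2)^2 = 63.6173 mm^2
E = 0.5*m*v^2 = 0.5*0.026*456^2 = 2703.17 J
depth = E/(sigma*A) = 2703.17 J / (480 MPa * 63.6173 mm^2) = 2703.17/(480 * 63.6173) m = 0.0885232 m ≈ 88.52 mm

88.52 mm


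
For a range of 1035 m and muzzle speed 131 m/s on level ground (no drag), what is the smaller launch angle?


sin(2*theta) = R*g/v0^2 = 1035*9.81/131^2 = 0.591653, theta = arcsin(0.591653)/2 = 18.14°

18.14 degrees


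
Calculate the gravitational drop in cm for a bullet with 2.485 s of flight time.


drop = 0.5*g*t^2 = 0.5*9.81*2.485^2 = 30.2895 m ≈ 3029 cm

3029 cm


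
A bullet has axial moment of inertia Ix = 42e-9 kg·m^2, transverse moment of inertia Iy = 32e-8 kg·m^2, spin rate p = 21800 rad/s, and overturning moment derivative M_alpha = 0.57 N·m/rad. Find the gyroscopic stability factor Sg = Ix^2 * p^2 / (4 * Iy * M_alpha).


Sg = Ix^2 * p^2 / (4 * Iy * M_alpha) = (42e-9)^2 * 21800^2 / (4 * 32e-8 * 0.57) = 1.149

1.149


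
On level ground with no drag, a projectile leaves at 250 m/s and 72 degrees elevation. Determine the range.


R = v0^2 * sin(2*theta) / g = 250^2 * sin(2*72°) / 9.81 = 3745 m

3745 m


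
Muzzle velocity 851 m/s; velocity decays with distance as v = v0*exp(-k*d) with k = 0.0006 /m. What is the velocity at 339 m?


v = v0*exp(-k*d) = 851*exp(-0.0006*339) = 694.4 m/s

694.4 m/s


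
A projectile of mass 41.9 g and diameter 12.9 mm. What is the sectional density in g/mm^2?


SD = m/d^2 = 41.9/12.9^2 = 0.2518 g/mm^2

0.2518 g/mm^2


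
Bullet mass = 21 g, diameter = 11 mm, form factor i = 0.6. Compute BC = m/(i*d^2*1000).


BC = m/(i*d^2*1000) = 21/(0.6 * 11^2 * 1000) = 0.0002893

0.0002893


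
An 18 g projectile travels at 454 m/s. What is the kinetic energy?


E = 0.5*m*v^2 = 0.5*0.018*454^2 = 1855 J

1855 J


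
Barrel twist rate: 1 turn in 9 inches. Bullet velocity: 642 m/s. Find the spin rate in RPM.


twist_m = 9*0.0254 = 0.2286 m
spin = v/twist = 642/0.2286 = 2808.399 rev/s
RPM = spin*60 = 2808.399*60 ≈ 168504 RPM

168504 RPM


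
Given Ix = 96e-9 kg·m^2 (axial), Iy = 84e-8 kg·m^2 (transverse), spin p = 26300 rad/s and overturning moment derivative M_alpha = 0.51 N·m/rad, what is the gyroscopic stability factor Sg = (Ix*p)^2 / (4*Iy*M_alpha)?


Sg = Ix^2 * p^2 / (4 * Iy * M_alpha) = (96e-9)^2 * 26300^2 / (4 * 84e-8 * 0.51) = 3.72

3.72


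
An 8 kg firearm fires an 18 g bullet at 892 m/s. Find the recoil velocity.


v_recoil = m_p * v_p / m_gun = 0.018 * 892 / 8 = 2.007 m/s

2.007 m/s


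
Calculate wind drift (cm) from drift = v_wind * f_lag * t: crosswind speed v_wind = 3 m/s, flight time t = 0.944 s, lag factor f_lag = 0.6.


drift = v_wind * lag * t = 3 * 0.6 * 0.944 = 1.6992 m ≈ 169.9 cm

169.9 cm


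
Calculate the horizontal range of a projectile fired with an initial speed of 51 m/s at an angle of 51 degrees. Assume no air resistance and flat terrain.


R = v0^2 * sin(2*theta) / g = 51^2 * sin(2*51°) / 9.81 = 259.3 m

259.3 m


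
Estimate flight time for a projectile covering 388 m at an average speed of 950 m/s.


t = d/v = 388/950 = 0.4084 s

0.4084 s


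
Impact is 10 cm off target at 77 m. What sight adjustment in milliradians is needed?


1 mrad subtends 1 cm per 10 m of range, so adj = error_cm / (dist_m / 10) = 10 / (77/10) = 1.299 mrad

1.299 mrad


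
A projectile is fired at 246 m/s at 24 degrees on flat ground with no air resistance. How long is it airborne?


T = 2*v0*sin(theta)/g = 2*246*sin(24°)/9.81 = 20.4 s

20.4 s


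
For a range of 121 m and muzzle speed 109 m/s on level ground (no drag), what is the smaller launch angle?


sin(2*theta) = R*g/v0^2 = 121*9.81/109^2 = 0.0999083, theta = arcsin(0.0999083)/2 = 2.867°

2.867 degrees


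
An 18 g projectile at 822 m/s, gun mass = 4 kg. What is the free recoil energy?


v_r = m_p*v_p/m_gun = 0.018*822/4 = 3.699 m/s, E_r = 0.5*m_gun*v_r^2 = 0.5*4*3.699^2 = 27.37 J

27.37 J


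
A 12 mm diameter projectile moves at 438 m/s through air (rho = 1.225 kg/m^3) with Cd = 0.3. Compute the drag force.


A = pi*(d/2)^2 = pi*(12/2000)^2 = 1.13097e-04 m^2
Fd = 0.5*Cd*rho*A*v^2 = 0.5*0.3*1.225*1.13097e-04*438^2 = 3.987 N

3.987 N


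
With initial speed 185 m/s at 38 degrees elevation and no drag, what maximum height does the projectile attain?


H = (v0*sin(theta))^2 / (2g) = (185*sin(38°))^2 / (2*9.81) = 661.2 m

661.2 m


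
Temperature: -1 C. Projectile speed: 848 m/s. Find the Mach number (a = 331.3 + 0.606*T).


a = 331.3 + 0.606*(-1) = 330.694 m/s
M = v/a = 848/330.694 = 2.564

2.564


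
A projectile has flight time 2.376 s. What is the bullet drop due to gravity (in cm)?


drop = 0.5*g*t^2 = 0.5*9.81*2.376^2 = 27.6906 m ≈ 2769 cm

2769 cm


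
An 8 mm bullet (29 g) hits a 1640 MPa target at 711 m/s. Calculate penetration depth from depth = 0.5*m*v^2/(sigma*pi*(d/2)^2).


A = pi*(d/2)^2 = pi*(8/2)^2 = 50.2655 mm^2
E = 0.5*m*v^2 = 0.5*0.029*711^2 = 7330.05 J
depth = E/(sigma*A) = 7330.05 J / (1640 MPa * 50.2655 mm^2) = 7330.05/(1640 * 50.2655) m = 0.0889188 m ≈ 88.92 mm

88.92 mm


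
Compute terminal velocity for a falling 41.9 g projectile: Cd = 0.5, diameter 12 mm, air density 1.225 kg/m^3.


A = pi*(d/2)^2 = pi*(12/2000)^2 = 1.13097e-04 m^2
vt = sqrt(2mg/(Cd*rho*A)) = sqrt(2*0.0419*9.81/(0.5 * 1.225 * 1.13097e-04)) = 108.9 m/s

108.9 m/s


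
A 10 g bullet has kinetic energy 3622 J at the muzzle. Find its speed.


v = sqrt(2*E/m) = sqrt(2*3622/0.01) = 851.1 m/s

851.1 m/s


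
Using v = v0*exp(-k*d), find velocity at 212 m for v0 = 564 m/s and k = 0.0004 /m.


v = v0*exp(-k*d) = 564*exp(-0.0004*212) = 518.1 m/s

518.1 m/s


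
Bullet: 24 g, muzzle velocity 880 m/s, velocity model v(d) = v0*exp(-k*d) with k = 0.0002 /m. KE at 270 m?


v = v0*exp(-k*d) = 880*exp(-0.0002*270) = 833.74 m/s
E = 0.5*m*v^2 = 0.5*0.024*833.74^2 = 8341 J

8341 J


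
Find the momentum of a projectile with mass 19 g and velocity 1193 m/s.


p = m*v = 0.019*1193 = 22.67 kg·m/s

22.67 kg·m/s


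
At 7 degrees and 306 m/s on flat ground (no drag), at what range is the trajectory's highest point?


R = v0^2*sin(2*theta)/g = 306^2*sin(2*7°)/9.81 = 2309.13 m
apex_dist = R/2 = 2309.13/2 = 1155 m

1155 m


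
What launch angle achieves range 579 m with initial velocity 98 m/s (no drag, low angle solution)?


sin(2*theta) = R*g/v0^2 = 579*9.81/98^2 = 0.591419, theta = arcsin(0.591419)/2 = 18.13°

18.13 degrees


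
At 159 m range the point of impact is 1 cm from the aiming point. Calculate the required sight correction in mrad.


1 mrad subtends 1 cm per 10 m of range, so adj = error_cm / (dist_m / 10) = 1 / (159/10) = 0.06289 mrad

0.06289 mrad


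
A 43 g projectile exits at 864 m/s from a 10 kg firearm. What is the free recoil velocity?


v_recoil = m_p * v_p / m_gun = 0.043 * 864 / 10 = 3.715 m/s

3.715 m/s


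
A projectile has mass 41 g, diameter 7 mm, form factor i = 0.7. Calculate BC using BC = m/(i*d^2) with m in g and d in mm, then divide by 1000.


BC = m/(i*d^2*1000) = 41/(0.7 * 7^2 * 1000) = 0.001195

0.001195


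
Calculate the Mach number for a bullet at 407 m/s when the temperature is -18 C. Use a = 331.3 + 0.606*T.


a = 331.3 + 0.606*(-18) = 320.392 m/s
M = v/a = 407/320.392 = 1.27

1.27


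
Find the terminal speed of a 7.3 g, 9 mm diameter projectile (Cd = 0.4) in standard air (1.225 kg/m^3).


A = pi*(d/2)^2 = pi*(9/2000)^2 = 6.36173e-05 m^2
vt = sqrt(2mg/(Cd*rho*A)) = sqrt(2*0.0073*9.81/(0.4 * 1.225 * 6.36173e-05)) = 67.78 m/s

67.78 m/s


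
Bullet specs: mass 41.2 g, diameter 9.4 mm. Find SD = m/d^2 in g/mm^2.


SD = m/d^2 = 41.2/9.4^2 = 0.4663 g/mm^2

0.4663 g/mm^2


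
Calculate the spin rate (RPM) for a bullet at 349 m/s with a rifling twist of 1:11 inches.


twist_m = 11*0.0254 = 0.2794 m
spin = v/twist = 349/0.2794 = 1249.105 rev/s
RPM = spin*60 = 1249.105*60 ≈ 74946 RPM

74946 RPM


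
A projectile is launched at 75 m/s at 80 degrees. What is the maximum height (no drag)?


H = (v0*sin(theta))^2 / (2g) = (75*sin(80°))^2 / (2*9.81) = 278.1 m

278.1 m


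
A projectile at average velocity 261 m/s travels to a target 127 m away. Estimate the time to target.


t = d/v = 127/261 = 0.4866 s

0.4866 s


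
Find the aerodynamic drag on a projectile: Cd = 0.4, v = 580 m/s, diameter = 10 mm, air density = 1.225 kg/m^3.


A = pi*(d/2)^2 = pi*(10/2000)^2 = 7.85398e-05 m^2
Fd = 0.5*Cd*rho*A*v^2 = 0.5*0.4*1.225*7.85398e-05*580^2 = 6.473 N

6.473 N


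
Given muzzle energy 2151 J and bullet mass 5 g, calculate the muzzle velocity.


v = sqrt(2*E/m) = sqrt(2*2151/0.005) = 927.6 m/s

927.6 m/s


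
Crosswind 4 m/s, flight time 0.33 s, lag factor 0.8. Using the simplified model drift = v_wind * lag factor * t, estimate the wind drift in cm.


drift = v_wind * lag * t = 4 * 0.8 * 0.33 = 1.056 m ≈ 105.6 cm

105.6 cm


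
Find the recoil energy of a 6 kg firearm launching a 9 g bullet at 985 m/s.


v_r = m_p*v_p/m_gun = 0.009*985/6 = 1.4775 m/s, E_r = 0.5*m_gun*v_r^2 = 0.5*6*1.4775^2 = 6.549 J

6.549 J


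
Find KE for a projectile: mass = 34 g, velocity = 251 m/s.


E = 0.5*m*v^2 = 0.5*0.034*251^2 = 1071 J

1071 J


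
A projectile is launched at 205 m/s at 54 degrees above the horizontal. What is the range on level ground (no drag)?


R = v0^2 * sin(2*theta) / g = 205^2 * sin(2*54°) / 9.81 = 4074 m

4074 m


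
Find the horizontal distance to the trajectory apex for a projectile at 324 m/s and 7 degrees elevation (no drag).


R = v0^2*sin(2*theta)/g = 324^2*sin(2*7°)/9.81 = 2588.79 m
apex_dist = R/2 = 2588.79/2 = 1294 m

1294 m


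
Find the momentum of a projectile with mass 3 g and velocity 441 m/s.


p = m*v = 0.003*441 = 1.323 kg·m/s

1.323 kg·m/s


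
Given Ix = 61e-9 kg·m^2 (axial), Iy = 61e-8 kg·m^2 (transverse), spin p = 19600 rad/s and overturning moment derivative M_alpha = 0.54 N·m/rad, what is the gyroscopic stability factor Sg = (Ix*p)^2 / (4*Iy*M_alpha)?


Sg = Ix^2 * p^2 / (4 * Iy * M_alpha) = (61e-9)^2 * 19600^2 / (4 * 61e-8 * 0.54) = 1.085

1.085


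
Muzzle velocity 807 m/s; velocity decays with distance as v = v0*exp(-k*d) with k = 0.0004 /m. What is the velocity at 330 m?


v = v0*exp(-k*d) = 807*exp(-0.0004*330) = 707.2 m/s

707.2 m/s


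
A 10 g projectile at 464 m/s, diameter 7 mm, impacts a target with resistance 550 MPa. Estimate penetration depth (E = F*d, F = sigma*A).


A = pi*(d/2)^2 = pi*(7/2)^2 = 38.4845 mm^2
E = 0.5*m*v^2 = 0.5*0.01*464^2 = 1076.48 J
depth = E/(sigma*A) = 1076.48 J / (550 MPa * 38.4845 mm^2) = 1076.48/(550 * 38.4845) m = 0.0508578 m ≈ 50.86 mm

50.86 mm


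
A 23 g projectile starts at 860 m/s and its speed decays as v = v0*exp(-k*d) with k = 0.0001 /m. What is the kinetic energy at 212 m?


v = v0*exp(-k*d) = 860*exp(-0.0001*212) = 841.96 m/s
E = 0.5*m*v^2 = 0.5*0.023*841.96^2 = 8152 J

8152 J


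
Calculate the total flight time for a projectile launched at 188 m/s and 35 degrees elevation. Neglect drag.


T = 2*v0*sin(theta)/g = 2*188*sin(35°)/9.81 = 21.98 s

21.98 s


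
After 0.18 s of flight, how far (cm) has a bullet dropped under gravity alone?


drop = 0.5*g*t^2 = 0.5*9.81*0.18^2 = 0.158922 m ≈ 15.89 cm

15.89 cm


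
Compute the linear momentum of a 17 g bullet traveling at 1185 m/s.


p = m*v = 0.017*1185 = 20.15 kg·m/s

20.15 kg·m/s


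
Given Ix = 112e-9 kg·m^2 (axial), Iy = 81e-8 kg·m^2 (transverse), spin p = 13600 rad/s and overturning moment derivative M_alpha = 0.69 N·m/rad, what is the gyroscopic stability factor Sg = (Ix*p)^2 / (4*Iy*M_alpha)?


Sg = Ix^2 * p^2 / (4 * Iy * M_alpha) = (112e-9)^2 * 13600^2 / (4 * 81e-8 * 0.69) = 1.038

1.038


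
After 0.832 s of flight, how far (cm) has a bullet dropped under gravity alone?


drop = 0.5*g*t^2 = 0.5*9.81*0.832^2 = 3.39536 m ≈ 339.5 cm

339.5 cm


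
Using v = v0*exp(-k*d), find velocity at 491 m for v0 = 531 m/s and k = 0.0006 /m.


v = v0*exp(-k*d) = 531*exp(-0.0006*491) = 395.5 m/s

395.5 m/s


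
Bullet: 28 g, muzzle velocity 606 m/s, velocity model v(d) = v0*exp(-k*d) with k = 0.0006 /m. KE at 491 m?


v = v0*exp(-k*d) = 606*exp(-0.0006*491) = 451.367 m/s
E = 0.5*m*v^2 = 0.5*0.028*451.367^2 = 2852 J

2852 J


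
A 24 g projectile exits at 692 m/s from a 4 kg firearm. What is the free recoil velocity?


v_recoil = m_p * v_p / m_gun = 0.024 * 692 / 4 = 4.152 m/s

4.152 m/s


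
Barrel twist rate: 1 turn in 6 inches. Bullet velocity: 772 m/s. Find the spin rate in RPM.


twist_m = 6*0.0254 = 0.1524 m
spin = v/twist = 772/0.1524 = 5065.617 rev/s
RPM = spin*60 = 5065.617*60 ≈ 303937 RPM

303937 RPM


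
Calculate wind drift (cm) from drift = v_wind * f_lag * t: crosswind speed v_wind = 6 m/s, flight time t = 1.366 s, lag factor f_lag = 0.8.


drift = v_wind * lag * t = 6 * 0.8 * 1.366 = 6.5568 m ≈ 655.7 cm

655.7 cm


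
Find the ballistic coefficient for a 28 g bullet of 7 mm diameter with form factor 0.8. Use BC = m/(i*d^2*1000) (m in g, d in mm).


BC = m/(i*d^2*1000) = 28/(0.8 * 7^2 * 1000) = 0.0007143

0.0007143


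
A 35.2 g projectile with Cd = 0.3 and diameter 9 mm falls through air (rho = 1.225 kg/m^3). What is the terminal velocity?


A = pi*(d/2)^2 = pi*(9/2000)^2 = 6.36173e-05 m^2
vt = sqrt(2mg/(Cd*rho*A)) = sqrt(2*0.0352*9.81/(0.3 * 1.225 * 6.36173e-05)) = 171.9 m/s

171.9 m/s


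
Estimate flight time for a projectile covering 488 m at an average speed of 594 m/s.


t = d/v = 488/594 = 0.8215 s

0.8215 s


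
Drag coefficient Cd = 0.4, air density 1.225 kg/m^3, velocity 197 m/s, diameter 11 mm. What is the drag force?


A = pi*(d/2)^2 = pi*(11/2000)^2 = 9.50332e-05 m^2
Fd = 0.5*Cd*rho*A*v^2 = 0.5*0.4*1.225*9.50332e-05*197^2 = 0.9036 N

0.9036 N


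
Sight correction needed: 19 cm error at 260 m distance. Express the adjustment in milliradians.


1 mrad subtends 1 cm per 10 m of range, so adj = error_cm / (dist_m / 10) = 19 / (260/10) = 0.7308 mrad

0.7308 mrad


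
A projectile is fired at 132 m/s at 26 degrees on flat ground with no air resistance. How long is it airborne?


T = 2*v0*sin(theta)/g = 2*132*sin(26°)/9.81 = 11.8 s

11.8 s


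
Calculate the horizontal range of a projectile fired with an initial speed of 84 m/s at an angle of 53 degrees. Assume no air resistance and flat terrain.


R = v0^2 * sin(2*theta) / g = 84^2 * sin(2*53°) / 9.81 = 691.4 m

691.4 m


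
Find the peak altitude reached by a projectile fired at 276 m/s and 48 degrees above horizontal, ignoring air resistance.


H = (v0*sin(theta))^2 / (2g) = (276*sin(48°))^2 / (2*9.81) = 2144 m

2144 m


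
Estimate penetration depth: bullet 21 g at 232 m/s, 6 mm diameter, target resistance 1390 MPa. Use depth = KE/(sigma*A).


A = pi*(d/2)^2 = pi*(6/2)^2 = 28.2743 mm^2
E = 0.5*m*v^2 = 0.5*0.021*232^2 = 565.152 J
depth = E/(sigma*A) = 565.152 J / (1390 MPa * 28.2743 mm^2) = 565.152/(1390 * 28.2743) m = 0.01438 m ≈ 14.38 mm

14.38 mm


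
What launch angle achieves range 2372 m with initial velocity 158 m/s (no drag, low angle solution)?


sin(2*theta) = R*g/v0^2 = 2372*9.81/158^2 = 0.932115, theta = arcsin(0.932115)/2 = 34.38°

34.38 degrees


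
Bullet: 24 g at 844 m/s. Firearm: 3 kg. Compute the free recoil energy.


v_r = m_p*v_p/m_gun = 0.024*844/3 = 6.752 m/s, E_r = 0.5*m_gun*v_r^2 = 0.5*3*6.752^2 = 68.38 J

68.38 J


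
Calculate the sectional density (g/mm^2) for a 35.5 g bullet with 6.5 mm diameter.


SD = m/d^2 = 35.5/6.5^2 = 0.8402 g/mm^2

0.8402 g/mm^2


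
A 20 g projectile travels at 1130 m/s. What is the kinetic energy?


E = 0.5*m*v^2 = 0.5*0.02*1130^2 = 12769 J

12769 J


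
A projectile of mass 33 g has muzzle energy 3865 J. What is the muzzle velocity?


v = sqrt(2*E/m) = sqrt(2*3865/0.033) = 484 m/s

484 m/s


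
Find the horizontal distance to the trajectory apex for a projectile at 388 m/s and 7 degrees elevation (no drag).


R = v0^2*sin(2*theta)/g = 388^2*sin(2*7°)/9.81 = 3712.53 m
apex_dist = R/2 = 3712.53/2 = 1856 m

1856 m


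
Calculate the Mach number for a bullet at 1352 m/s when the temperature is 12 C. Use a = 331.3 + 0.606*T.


a = 331.3 + 0.606*(12) = 338.572 m/s
M = v/a = 1352/338.572 = 3.993

3.993


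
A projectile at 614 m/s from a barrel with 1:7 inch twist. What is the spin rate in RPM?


twist_m = 7*0.0254 = 0.1778 m
spin = v/twist = 614/0.1778 = 3453.318 rev/s
RPM = spin*60 = 3453.318*60 ≈ 207199 RPM

207199 RPM


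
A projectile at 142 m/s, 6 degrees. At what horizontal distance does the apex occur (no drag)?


R = v0^2*sin(2*theta)/g = 142^2*sin(2*6°)/9.81 = 427.353 m
apex_dist = R/2 = 427.353/2 = 213.7 m

213.7 m


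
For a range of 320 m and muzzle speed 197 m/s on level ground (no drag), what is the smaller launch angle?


sin(2*theta) = R*g/v0^2 = 320*9.81/197^2 = 0.0808885, theta = arcsin(0.0808885)/2 = 2.32°

2.32 degrees


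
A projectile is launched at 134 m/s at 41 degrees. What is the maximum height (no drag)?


H = (v0*sin(theta))^2 / (2g) = (134*sin(41°))^2 / (2*9.81) = 393.9 m

393.9 m


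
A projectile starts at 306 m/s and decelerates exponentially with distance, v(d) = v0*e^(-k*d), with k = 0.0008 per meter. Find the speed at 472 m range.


v = v0*exp(-k*d) = 306*exp(-0.0008*472) = 209.8 m/s

209.8 m/s


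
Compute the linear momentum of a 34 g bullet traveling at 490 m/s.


p = m*v = 0.034*490 = 16.66 kg·m/s

16.66 kg·m/s


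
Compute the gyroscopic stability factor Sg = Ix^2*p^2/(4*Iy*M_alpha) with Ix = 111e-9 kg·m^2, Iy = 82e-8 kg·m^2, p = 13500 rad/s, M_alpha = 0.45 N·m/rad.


Sg = Ix^2 * p^2 / (4 * Iy * M_alpha) = (111e-9)^2 * 13500^2 / (4 * 82e-8 * 0.45) = 1.521

1.521


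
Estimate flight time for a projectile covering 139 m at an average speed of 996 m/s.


t = d/v = 139/996 = 0.1396 s

0.1396 s


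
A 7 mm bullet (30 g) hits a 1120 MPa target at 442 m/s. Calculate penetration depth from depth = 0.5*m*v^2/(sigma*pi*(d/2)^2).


A = pi*(d/2)^2 = pi*(7/2)^2 = 38.4845 mm^2
E = 0.5*m*v^2 = 0.5*0.03*442^2 = 2930.46 J
depth = E/(sigma*A) = 2930.46 J / (1120 MPa * 38.4845 mm^2) = 2930.46/(1120 * 38.4845) m = 0.0679879 m ≈ 67.99 mm

67.99 mm


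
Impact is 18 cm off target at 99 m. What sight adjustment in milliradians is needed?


1 mrad subtends 1 cm per 10 m of range, so adj = error_cm / (dist_m / 10) = 18 / (99/10) = 1.818 mrad

1.818 mrad


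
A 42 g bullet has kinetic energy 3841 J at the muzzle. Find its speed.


v = sqrt(2*E/m) = sqrt(2*3841/0.042) = 427.7 m/s

427.7 m/s


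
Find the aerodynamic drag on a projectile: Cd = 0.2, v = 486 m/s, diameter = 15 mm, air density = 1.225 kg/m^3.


A = pi*(d/2)^2 = pi*(15/2000)^2 = 1.76715e-04 m^2
Fd = 0.5*Cd*rho*A*v^2 = 0.5*0.2*1.225*1.76715e-04*486^2 = 5.113 N

5.113 N


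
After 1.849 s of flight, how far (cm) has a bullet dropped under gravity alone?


drop = 0.5*g*t^2 = 0.5*9.81*1.849^2 = 16.7692 m ≈ 1677 cm

1677 cm


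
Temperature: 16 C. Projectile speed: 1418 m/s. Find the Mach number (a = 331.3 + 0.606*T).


a = 331.3 + 0.606*(16) = 340.996 m/s
M = v/a = 1418/340.996 = 4.158

4.158


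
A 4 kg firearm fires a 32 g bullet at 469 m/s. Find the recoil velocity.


v_recoil = m_p * v_p / m_gun = 0.032 * 469 / 4 = 3.752 m/s

3.752 m/s


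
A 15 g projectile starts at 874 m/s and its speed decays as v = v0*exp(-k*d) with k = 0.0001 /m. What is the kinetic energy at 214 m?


v = v0*exp(-k*d) = 874*exp(-0.0001*214) = 855.495 m/s
E = 0.5*m*v^2 = 0.5*0.015*855.495^2 = 5489 J

5489 J


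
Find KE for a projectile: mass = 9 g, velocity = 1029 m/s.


E = 0.5*m*v^2 = 0.5*0.009*1029^2 = 4765 J

4765 J


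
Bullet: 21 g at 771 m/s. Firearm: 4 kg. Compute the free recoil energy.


v_r = m_p*v_p/m_gun = 0.021*771/4 = 4.04775 m/s, E_r = 0.5*m_gun*v_r^2 = 0.5*4*4.04775^2 = 32.77 J

32.77 J


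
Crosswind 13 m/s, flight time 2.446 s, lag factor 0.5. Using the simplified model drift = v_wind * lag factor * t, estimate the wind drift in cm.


drift = v_wind * lag * t = 13 * 0.5 * 2.446 = 15.899 m ≈ 1590 cm

1590 cm


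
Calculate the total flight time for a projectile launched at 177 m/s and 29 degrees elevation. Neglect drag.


T = 2*v0*sin(theta)/g = 2*177*sin(29°)/9.81 = 17.49 s

17.49 s


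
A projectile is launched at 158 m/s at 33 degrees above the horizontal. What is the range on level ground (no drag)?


R = v0^2 * sin(2*theta) / g = 158^2 * sin(2*33°) / 9.81 = 2325 m

2325 m


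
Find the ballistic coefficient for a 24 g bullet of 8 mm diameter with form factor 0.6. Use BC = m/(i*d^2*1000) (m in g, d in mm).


BC = m/(i*d^2*1000) = 24/(0.6 * 8^2 * 1000) = 0.000625

0.000625


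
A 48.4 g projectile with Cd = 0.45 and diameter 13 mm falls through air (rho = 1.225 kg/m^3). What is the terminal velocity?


A = pi*(d/2)^2 = pi*(13/2000)^2 = 1.32732e-04 m^2
vt = sqrt(2mg/(Cd*rho*A)) = sqrt(2*0.0484*9.81/(0.45 * 1.225 * 1.32732e-04)) = 113.9 m/s

113.9 m/s


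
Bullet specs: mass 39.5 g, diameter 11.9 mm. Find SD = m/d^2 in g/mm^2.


SD = m/d^2 = 39.5/11.9^2 = 0.2789 g/mm^2

0.2789 g/mm^2


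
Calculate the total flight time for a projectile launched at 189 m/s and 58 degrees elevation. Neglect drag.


T = 2*v0*sin(theta)/g = 2*189*sin(58°)/9.81 = 32.68 s

32.68 s


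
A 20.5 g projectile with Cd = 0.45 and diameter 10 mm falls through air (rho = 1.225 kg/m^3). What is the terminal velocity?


A = pi*(d/2)^2 = pi*(10/2000)^2 = 7.85398e-05 m^2
vt = sqrt(2mg/(Cd*rho*A)) = sqrt(2*0.0205*9.81/(0.45 * 1.225 * 7.85398e-05)) = 96.38 m/s

96.38 m/s


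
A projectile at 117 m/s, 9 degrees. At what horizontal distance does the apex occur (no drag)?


R = v0^2*sin(2*theta)/g = 117^2*sin(2*9°)/9.81 = 431.206 m
apex_dist = R/2 = 431.206/2 = 215.6 m

215.6 m


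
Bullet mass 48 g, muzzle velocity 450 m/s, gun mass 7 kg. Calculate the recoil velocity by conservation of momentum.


v_recoil = m_p * v_p / m_gun = 0.048 * 450 / 7 = 3.086 m/s

3.086 m/s


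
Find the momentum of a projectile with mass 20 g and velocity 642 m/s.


p = m*v = 0.02*642 = 12.84 kg·m/s

12.84 kg·m/s


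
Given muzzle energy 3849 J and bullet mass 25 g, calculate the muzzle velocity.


v = sqrt(2*E/m) = sqrt(2*3849/0.025) = 554.9 m/s

554.9 m/s


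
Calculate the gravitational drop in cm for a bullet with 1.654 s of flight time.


drop = 0.5*g*t^2 = 0.5*9.81*1.654^2 = 13.4187 m ≈ 1342 cm

1342 cm


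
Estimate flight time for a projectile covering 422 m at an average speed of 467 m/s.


t = d/v = 422/467 = 0.9036 s

0.9036 s


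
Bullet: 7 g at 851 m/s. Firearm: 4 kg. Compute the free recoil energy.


v_r = m_p*v_p/m_gun = 0.007*851/4 = 1.48925 m/s, E_r = 0.5*m_gun*v_r^2 = 0.5*4*1.48925^2 = 4.436 J

4.436 J


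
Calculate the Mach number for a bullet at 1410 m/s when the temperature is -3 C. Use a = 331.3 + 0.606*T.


a = 331.3 + 0.606*(-3) = 329.482 m/s
M = v/a = 1410/329.482 = 4.279

4.279


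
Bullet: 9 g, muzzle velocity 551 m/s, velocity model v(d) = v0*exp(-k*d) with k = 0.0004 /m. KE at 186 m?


v = v0*exp(-k*d) = 551*exp(-0.0004*186) = 511.493 m/s
E = 0.5*m*v^2 = 0.5*0.009*511.493^2 = 1177 J

1177 J


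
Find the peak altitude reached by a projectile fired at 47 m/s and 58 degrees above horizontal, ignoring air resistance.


H = (v0*sin(theta))^2 / (2g) = (47*sin(58°))^2 / (2*9.81) = 80.97 m

80.97 m


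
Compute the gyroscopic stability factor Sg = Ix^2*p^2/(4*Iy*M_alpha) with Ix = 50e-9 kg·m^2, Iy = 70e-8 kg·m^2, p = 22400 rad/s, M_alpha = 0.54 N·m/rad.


Sg = Ix^2 * p^2 / (4 * Iy * M_alpha) = (50e-9)^2 * 22400^2 / (4 * 70e-8 * 0.54) = 0.8296

0.8296


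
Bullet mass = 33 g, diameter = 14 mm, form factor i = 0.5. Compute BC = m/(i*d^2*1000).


BC = m/(i*d^2*1000) = 33/(0.5 * 14^2 * 1000) = 0.0003367

0.0003367


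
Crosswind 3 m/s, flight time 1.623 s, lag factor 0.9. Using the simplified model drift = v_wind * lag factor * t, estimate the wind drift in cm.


drift = v_wind * lag * t = 3 * 0.9 * 1.623 = 4.3821 m ≈ 438.2 cm

438.2 cm


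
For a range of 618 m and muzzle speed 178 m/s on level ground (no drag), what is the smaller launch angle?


sin(2*theta) = R*g/v0^2 = 618*9.81/178^2 = 0.191345, theta = arcsin(0.191345)/2 = 5.516°

5.516 degrees


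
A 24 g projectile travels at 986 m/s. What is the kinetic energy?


E = 0.5*m*v^2 = 0.5*0.024*986^2 = 11666 J

11666 J


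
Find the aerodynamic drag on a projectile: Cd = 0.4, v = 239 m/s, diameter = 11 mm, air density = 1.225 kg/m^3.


A = pi*(d/2)^2 = pi*(11/2000)^2 = 9.50332e-05 m^2
Fd = 0.5*Cd*rho*A*v^2 = 0.5*0.4*1.225*9.50332e-05*239^2 = 1.33 N

1.33 N


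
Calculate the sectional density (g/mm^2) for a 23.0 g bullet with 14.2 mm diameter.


SD = m/d^2 = 23.0/14.2^2 = 0.1141 g/mm^2

0.1141 g/mm^2


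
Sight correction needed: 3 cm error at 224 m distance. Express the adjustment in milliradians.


1 mrad subtends 1 cm per 10 m of range, so adj = error_cm / (dist_m / 10) = 3 / (224/10) = 0.1339 mrad

0.1339 mrad


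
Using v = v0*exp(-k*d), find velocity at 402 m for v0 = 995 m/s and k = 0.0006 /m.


v = v0*exp(-k*d) = 995*exp(-0.0006*402) = 781.8 m/s

781.8 m/s


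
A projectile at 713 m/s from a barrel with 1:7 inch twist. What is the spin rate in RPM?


twist_m = 7*0.0254 = 0.1778 m
spin = v/twist = 713/0.1778 = 4010.124 rev/s
RPM = spin*60 = 4010.124*60 ≈ 240607 RPM

240607 RPM


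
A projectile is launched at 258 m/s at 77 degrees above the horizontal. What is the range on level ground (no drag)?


R = v0^2 * sin(2*theta) / g = 258^2 * sin(2*77°) / 9.81 = 2974 m

2974 m


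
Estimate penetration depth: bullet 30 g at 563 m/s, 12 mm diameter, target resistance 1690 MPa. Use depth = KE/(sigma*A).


A = pi*(d/2)^2 = pi*(12/2)^2 = 113.097 mm^2
E = 0.5*m*v^2 = 0.5*0.03*563^2 = 4754.53 J
depth = E/(sigma*A) = 4754.53 J / (1690 MPa * 113.097 mm^2) = 4754.53/(1690 * 113.097) m = 0.0248753 m ≈ 24.88 mm

24.88 mm


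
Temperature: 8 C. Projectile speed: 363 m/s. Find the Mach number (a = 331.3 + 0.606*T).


a = 331.3 + 0.606*(8) = 336.148 m/s
M = v/a = 363/336.148 = 1.08

1.08


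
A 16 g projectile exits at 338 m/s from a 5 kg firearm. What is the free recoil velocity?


v_recoil = m_p * v_p / m_gun = 0.016 * 338 / 5 = 1.082 m/s

1.082 m/s


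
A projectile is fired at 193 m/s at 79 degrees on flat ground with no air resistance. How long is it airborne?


T = 2*v0*sin(theta)/g = 2*193*sin(79°)/9.81 = 38.62 s

38.62 s


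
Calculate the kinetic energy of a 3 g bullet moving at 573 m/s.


E = 0.5*m*v^2 = 0.5*0.003*573^2 = 492.5 J

492.5 J


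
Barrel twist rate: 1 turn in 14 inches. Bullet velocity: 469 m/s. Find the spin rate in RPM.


twist_m = 14*0.0254 = 0.3556 m
spin = v/twist = 469/0.3556 = 1318.898 rev/s
RPM = spin*60 = 1318.898*60 ≈ 79134 RPM

79134 RPM


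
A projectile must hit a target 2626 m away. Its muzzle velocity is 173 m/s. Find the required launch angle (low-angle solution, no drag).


sin(2*theta) = R*g/v0^2 = 2626*9.81/173^2 = 0.860739, theta = arcsin(0.860739)/2 = 29.7°

29.7 degrees


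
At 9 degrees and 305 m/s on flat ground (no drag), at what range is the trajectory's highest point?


R = v0^2*sin(2*theta)/g = 305^2*sin(2*9°)/9.81 = 2930.31 m
apex_dist = R/2 = 2930.31/2 = 1465 m

1465 m


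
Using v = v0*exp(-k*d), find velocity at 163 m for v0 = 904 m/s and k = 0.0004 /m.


v = v0*exp(-k*d) = 904*exp(-0.0004*163) = 846.9 m/s

846.9 m/s


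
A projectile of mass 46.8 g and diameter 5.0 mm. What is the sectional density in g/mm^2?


SD = m/d^2 = 46.8/5.0^2 = 1.872 g/mm^2

1.872 g/mm^2


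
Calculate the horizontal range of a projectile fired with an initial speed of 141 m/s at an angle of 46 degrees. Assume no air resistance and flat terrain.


R = v0^2 * sin(2*theta) / g = 141^2 * sin(2*46°) / 9.81 = 2025 m

2025 m


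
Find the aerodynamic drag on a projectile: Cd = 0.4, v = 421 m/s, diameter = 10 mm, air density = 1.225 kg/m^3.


A = pi*(d/2)^2 = pi*(10/2000)^2 = 7.85398e-05 m^2
Fd = 0.5*Cd*rho*A*v^2 = 0.5*0.4*1.225*7.85398e-05*421^2 = 3.411 N

3.411 N


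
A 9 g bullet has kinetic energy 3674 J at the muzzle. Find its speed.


v = sqrt(2*E/m) = sqrt(2*3674/0.009) = 903.6 m/s

903.6 m/s


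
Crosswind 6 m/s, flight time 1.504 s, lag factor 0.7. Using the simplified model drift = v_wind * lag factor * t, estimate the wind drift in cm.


drift = v_wind * lag * t = 6 * 0.7 * 1.504 = 6.3168 m ≈ 631.7 cm

631.7 cm


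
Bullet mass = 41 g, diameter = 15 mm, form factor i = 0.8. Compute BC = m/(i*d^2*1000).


BC = m/(i*d^2*1000) = 41/(0.8 * 15^2 * 1000) = 0.0002278

0.0002278


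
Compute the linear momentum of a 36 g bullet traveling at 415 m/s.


p = m*v = 0.036*415 = 14.94 kg·m/s

14.94 kg·m/s


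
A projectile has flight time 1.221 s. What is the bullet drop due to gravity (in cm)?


drop = 0.5*g*t^2 = 0.5*9.81*1.221^2 = 7.31258 m ≈ 731.3 cm

731.3 cm


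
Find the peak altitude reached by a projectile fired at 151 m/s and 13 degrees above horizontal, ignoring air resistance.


H = (v0*sin(theta))^2 / (2g) = (151*sin(13°))^2 / (2*9.81) = 58.81 m

58.81 m


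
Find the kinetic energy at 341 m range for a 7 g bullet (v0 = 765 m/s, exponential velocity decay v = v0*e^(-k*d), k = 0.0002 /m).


v = v0*exp(-k*d) = 765*exp(-0.0002*341) = 714.566 m/s
E = 0.5*m*v^2 = 0.5*0.007*714.566^2 = 1787 J

1787 J


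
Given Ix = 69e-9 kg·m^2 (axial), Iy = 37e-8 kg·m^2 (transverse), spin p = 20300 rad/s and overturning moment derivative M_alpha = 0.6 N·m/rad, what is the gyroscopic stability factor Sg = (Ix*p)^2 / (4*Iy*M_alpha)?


Sg = Ix^2 * p^2 / (4 * Iy * M_alpha) = (69e-9)^2 * 20300^2 / (4 * 37e-8 * 0.6) = 2.209

2.209


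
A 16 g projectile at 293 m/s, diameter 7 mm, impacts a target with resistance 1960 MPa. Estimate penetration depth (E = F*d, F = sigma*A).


A = pi*(d/2)^2 = pi*(7/2)^2 = 38.4845 mm^2
E = 0.5*m*v^2 = 0.5*0.016*293^2 = 686.792 J
depth = E/(sigma*A) = 686.792 J / (1960 MPa * 38.4845 mm^2) = 686.792/(1960 * 38.4845) m = 0.00910507 m ≈ 9.105 mm

9.105 mm


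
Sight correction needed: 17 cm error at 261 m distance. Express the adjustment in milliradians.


1 mrad subtends 1 cm per 10 m of range, so adj = error_cm / (dist_m / 10) = 17 / (261/10) = 0.6513 mrad

0.6513 mrad


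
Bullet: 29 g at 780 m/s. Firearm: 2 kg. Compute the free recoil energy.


v_r = m_p*v_p/m_gun = 0.029*780/2 = 11.31 m/s, E_r = 0.5*m_gun*v_r^2 = 0.5*2*11.31^2 = 127.9 J

127.9 J


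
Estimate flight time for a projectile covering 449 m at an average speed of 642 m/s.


t = d/v = 449/642 = 0.6994 s

0.6994 s


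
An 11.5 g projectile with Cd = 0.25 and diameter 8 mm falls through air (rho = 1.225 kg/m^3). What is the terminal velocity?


A = pi*(d/2)^2 = pi*(8/2000)^2 = 5.02655e-05 m^2
vt = sqrt(2mg/(Cd*rho*A)) = sqrt(2*0.0115*9.81/(0.25 * 1.225 * 5.02655e-05)) = 121.1 m/s

121.1 m/s


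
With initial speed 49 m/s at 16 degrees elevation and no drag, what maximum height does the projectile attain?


H = (v0*sin(theta))^2 / (2g) = (49*sin(16°))^2 / (2*9.81) = 9.298 m

9.298 m


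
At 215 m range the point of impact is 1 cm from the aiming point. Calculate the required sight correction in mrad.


1 mrad subtends 1 cm per 10 m of range, so adj = error_cm / (dist_m / 10) = 1 / (215/10) = 0.04651 mrad

0.04651 mrad


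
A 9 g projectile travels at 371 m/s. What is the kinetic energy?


E = 0.5*m*v^2 = 0.5*0.009*371^2 = 619.4 J

619.4 J


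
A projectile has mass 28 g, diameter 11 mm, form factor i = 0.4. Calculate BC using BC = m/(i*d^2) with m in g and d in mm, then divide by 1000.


BC = m/(i*d^2*1000) = 28/(0.4 * 11^2 * 1000) = 0.0005785

0.0005785


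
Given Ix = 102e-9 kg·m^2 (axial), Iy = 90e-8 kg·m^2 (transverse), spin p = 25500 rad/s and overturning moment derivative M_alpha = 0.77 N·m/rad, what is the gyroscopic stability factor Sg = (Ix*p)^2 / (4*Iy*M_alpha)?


Sg = Ix^2 * p^2 / (4 * Iy * M_alpha) = (102e-9)^2 * 25500^2 / (4 * 90e-8 * 0.77) = 2.441

2.441


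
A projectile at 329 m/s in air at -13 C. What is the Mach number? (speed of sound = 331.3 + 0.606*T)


a = 331.3 + 0.606*(-13) = 323.422 m/s
M = v/a = 329/323.422 = 1.017

1.017


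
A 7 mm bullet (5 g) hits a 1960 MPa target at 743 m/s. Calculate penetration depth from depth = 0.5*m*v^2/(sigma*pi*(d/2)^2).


A = pi*(d/2)^2 = pi*(7/2)^2 = 38.4845 mm^2
E = 0.5*m*v^2 = 0.5*0.005*743^2 = 1380.12 J
depth = E/(sigma*A) = 1380.12 J / (1960 MPa * 38.4845 mm^2) = 1380.12/(1960 * 38.4845) m = 0.0182968 m ≈ 18.3 mm

18.3 mm


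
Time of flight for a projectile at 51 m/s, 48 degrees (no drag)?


T = 2*v0*sin(theta)/g = 2*51*sin(48°)/9.81 = 7.727 s

7.727 s


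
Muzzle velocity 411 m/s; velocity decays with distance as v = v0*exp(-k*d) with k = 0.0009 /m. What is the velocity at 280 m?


v = v0*exp(-k*d) = 411*exp(-0.0009*280) = 319.4 m/s

319.4 m/s


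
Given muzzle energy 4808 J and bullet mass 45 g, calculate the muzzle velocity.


v = sqrt(2*E/m) = sqrt(2*4808/0.045) = 462.3 m/s

462.3 m/s


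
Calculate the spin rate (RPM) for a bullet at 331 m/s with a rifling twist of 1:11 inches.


twist_m = 11*0.0254 = 0.2794 m
spin = v/twist = 331/0.2794 = 1184.681 rev/s
RPM = spin*60 = 1184.681*60 ≈ 71081 RPM

71081 RPM


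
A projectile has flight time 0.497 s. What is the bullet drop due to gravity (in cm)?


drop = 0.5*g*t^2 = 0.5*9.81*0.497^2 = 1.21158 m ≈ 121.2 cm

121.2 cm


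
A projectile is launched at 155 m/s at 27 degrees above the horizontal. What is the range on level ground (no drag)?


R = v0^2 * sin(2*theta) / g = 155^2 * sin(2*27°) / 9.81 = 1981 m

1981 m


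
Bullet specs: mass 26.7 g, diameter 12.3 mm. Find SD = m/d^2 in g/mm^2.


SD = m/d^2 = 26.7/12.3^2 = 0.1765 g/mm^2

0.1765 g/mm^2


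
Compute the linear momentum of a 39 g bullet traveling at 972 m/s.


p = m*v = 0.039*972 = 37.91 kg·m/s

37.91 kg·m/s


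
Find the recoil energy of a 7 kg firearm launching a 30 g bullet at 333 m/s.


v_r = m_p*v_p/m_gun = 0.03*333/7 = 1.42714 m/s, E_r = 0.5*m_gun*v_r^2 = 0.5*7*1.42714^2 = 7.129 J

7.129 J


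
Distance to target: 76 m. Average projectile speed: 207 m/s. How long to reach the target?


t = d/v = 76/207 = 0.3671 s

0.3671 s


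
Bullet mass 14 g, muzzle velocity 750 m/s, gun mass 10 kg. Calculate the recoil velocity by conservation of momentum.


v_recoil = m_p * v_p / m_gun = 0.014 * 750 / 10 = 1.05 m/s

1.05 m/s


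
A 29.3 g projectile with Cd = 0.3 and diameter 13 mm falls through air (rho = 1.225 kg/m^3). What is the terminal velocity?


A = pi*(d/2)^2 = pi*(13/2000)^2 = 1.32732e-04 m^2
vt = sqrt(2mg/(Cd*rho*A)) = sqrt(2*0.0293*9.81/(0.3 * 1.225 * 1.32732e-04)) = 108.6 m/s

108.6 m/s


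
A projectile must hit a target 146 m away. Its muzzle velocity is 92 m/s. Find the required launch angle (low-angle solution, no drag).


sin(2*theta) = R*g/v0^2 = 146*9.81/92^2 = 0.169218, theta = arcsin(0.169218)/2 = 4.871°

4.871 degrees


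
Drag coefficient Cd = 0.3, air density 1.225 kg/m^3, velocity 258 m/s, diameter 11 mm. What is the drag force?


A = pi*(d/2)^2 = pi*(11/2000)^2 = 9.50332e-05 m^2
Fd = 0.5*Cd*rho*A*v^2 = 0.5*0.3*1.225*9.50332e-05*258^2 = 1.162 N

1.162 N


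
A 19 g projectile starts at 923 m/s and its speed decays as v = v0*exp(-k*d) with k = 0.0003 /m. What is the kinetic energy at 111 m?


v = v0*exp(-k*d) = 923*exp(-0.0003*111) = 892.77 m/s
E = 0.5*m*v^2 = 0.5*0.019*892.77^2 = 7572 J

7572 J


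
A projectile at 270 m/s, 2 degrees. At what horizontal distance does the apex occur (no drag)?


R = v0^2*sin(2*theta)/g = 270^2*sin(2*2°)/9.81 = 518.374 m
apex_dist = R/2 = 518.374/2 = 259.2 m

259.2 m


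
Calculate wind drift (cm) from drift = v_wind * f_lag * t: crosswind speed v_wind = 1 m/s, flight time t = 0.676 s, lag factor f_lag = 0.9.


drift = v_wind * lag * t = 1 * 0.9 * 0.676 = 0.6084 m ≈ 60.84 cm

60.84 cm


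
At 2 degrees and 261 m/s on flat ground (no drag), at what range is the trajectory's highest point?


R = v0^2*sin(2*theta)/g = 261^2*sin(2*2°)/9.81 = 484.392 m
apex_dist = R/2 = 484.392/2 = 242.2 m

242.2 m


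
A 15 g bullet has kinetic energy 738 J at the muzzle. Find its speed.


v = sqrt(2*E/m) = sqrt(2*738/0.015) = 313.7 m/s

313.7 m/s


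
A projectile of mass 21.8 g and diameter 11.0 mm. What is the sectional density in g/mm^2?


SD = m/d^2 = 21.8/11.0^2 = 0.1802 g/mm^2

0.1802 g/mm^2


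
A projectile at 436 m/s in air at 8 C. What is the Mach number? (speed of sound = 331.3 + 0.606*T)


a = 331.3 + 0.606*(8) = 336.148 m/s
M = v/a = 436/336.148 = 1.297

1.297


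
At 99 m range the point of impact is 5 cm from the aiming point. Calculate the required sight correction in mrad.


1 mrad subtends 1 cm per 10 m of range, so adj = error_cm / (dist_m / 10) = 5 / (99/10) = 0.5051 mrad

0.5051 mrad


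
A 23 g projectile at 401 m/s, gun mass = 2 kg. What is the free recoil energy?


v_r = m_p*v_p/m_gun = 0.023*401/2 = 4.6115 m/s, E_r = 0.5*m_gun*v_r^2 = 0.5*2*4.6115^2 = 21.27 J

21.27 J


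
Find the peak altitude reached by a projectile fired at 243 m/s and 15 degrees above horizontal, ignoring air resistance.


H = (v0*sin(theta))^2 / (2g) = (243*sin(15°))^2 / (2*9.81) = 201.6 m

201.6 m


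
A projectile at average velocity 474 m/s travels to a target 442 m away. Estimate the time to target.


t = d/v = 442/474 = 0.9325 s

0.9325 s


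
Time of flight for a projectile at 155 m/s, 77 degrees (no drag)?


T = 2*v0*sin(theta)/g = 2*155*sin(77°)/9.81 = 30.79 s

30.79 s


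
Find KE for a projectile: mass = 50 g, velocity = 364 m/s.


E = 0.5*m*v^2 = 0.5*0.05*364^2 = 3312 J

3312 J


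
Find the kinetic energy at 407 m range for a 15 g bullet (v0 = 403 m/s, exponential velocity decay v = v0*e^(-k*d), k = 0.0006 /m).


v = v0*exp(-k*d) = 403*exp(-0.0006*407) = 315.682 m/s
E = 0.5*m*v^2 = 0.5*0.015*315.682^2 = 747.4 J

747.4 J


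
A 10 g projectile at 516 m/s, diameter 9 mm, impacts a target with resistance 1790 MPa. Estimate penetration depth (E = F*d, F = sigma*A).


A = pi*(d/2)^2 = pi*(9/2)^2 = 63.6173 mm^2
E = 0.5*m*v^2 = 0.5*0.01*516^2 = 1331.28 J
depth = E/(sigma*A) = 1331.28 J / (1790 MPa * 63.6173 mm^2) = 1331.28/(1790 * 63.6173) m = 0.0116907 m ≈ 11.69 mm

11.69 mm
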